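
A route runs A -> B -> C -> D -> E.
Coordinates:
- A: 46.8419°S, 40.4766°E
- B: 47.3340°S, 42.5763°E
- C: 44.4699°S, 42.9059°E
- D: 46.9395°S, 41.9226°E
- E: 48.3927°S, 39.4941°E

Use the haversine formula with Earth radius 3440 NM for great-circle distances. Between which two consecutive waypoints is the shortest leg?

A–B

Leg distances:
A→B: 90.8 NM
B→C: 172.5 NM
C→D: 153.9 NM
D→E: 131.3 NM
The shortest leg is A–B at 90.8 NM.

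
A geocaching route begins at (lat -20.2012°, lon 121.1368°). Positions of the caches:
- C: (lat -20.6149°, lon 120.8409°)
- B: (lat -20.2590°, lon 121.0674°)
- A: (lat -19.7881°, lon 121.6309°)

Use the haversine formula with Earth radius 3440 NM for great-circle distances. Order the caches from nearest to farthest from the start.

Computing each great-circle distance from (lat -20.2012°, lon 121.1368°):
B (lat -20.2590°, lon 121.0674°): 5.2 NM
C (lat -20.6149°, lon 120.8409°): 29.9 NM
A (lat -19.7881°, lon 121.6309°): 37.3 NM

B, C, A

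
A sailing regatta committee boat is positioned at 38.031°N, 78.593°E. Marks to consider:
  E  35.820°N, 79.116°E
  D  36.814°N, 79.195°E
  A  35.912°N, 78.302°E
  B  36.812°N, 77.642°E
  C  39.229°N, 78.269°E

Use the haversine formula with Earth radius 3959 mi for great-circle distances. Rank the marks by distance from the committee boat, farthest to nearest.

Distances from the committee boat:
E 35.820°N, 79.116°E: 155.5 mi
A 35.912°N, 78.302°E: 147.3 mi
B 36.812°N, 77.642°E: 99.1 mi
D 36.814°N, 79.195°E: 90.3 mi
C 39.229°N, 78.269°E: 84.6 mi

E, A, B, D, C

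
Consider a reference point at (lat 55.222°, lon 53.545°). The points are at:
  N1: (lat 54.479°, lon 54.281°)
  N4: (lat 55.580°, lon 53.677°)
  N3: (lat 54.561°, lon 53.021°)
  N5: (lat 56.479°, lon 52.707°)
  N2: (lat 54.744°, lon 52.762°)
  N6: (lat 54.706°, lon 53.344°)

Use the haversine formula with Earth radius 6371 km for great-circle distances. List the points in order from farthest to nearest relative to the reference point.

Distances from the reference point:
N5 (lat 56.479°, lon 52.707°): 149.2 km
N1 (lat 54.479°, lon 54.281°): 95.1 km
N3 (lat 54.561°, lon 53.021°): 80.8 km
N2 (lat 54.744°, lon 52.762°): 72.9 km
N6 (lat 54.706°, lon 53.344°): 58.8 km
N4 (lat 55.580°, lon 53.677°): 40.7 km

N5, N1, N3, N2, N6, N4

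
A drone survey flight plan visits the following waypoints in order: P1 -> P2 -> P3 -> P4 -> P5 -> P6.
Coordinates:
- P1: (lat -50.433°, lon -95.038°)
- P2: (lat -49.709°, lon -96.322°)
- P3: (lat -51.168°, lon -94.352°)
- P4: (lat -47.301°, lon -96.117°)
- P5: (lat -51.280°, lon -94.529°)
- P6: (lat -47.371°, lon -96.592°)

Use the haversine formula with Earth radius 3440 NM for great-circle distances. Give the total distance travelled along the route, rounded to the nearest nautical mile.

Leg distances:
P1→P2: 65.9 NM  (cumulative 65.9 NM)
P2→P3: 115.5 NM  (cumulative 181.4 NM)
P3→P4: 242.2 NM  (cumulative 423.6 NM)
P4→P5: 246.8 NM  (cumulative 670.5 NM)
P5→P6: 248.2 NM  (cumulative 918.6 NM)
Total route length ≈ 919 NM.

919 NM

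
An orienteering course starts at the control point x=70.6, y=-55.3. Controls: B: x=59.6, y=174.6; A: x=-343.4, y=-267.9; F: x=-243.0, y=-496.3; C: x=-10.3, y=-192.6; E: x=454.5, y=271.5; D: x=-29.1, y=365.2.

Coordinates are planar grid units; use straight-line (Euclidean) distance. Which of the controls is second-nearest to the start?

B

Distance to each, sorted:
C: 159.4
B: 230.2
D: 432.2
A: 465.4
E: 504.2
F: 541.1
The second-nearest is B at 230.2.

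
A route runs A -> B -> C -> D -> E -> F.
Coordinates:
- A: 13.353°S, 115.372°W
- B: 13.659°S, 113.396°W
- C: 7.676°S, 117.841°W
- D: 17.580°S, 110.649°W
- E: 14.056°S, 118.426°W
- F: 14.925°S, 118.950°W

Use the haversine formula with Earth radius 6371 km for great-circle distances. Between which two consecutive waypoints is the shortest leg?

E–F

Leg distances:
A→B: 216.3 km
B→C: 823.6 km
C→D: 1349.1 km
D→E: 919.5 km
E→F: 111.9 km
The shortest leg is E–F at 111.9 km.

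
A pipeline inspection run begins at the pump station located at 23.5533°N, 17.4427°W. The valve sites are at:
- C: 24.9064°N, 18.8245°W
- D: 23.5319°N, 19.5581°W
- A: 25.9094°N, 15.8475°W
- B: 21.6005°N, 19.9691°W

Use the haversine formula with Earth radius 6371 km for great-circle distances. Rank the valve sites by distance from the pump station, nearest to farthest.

Computing each great-circle distance from 23.5533°N, 17.4427°W:
C 24.9064°N, 18.8245°W: 205.6 km
D 23.5319°N, 19.5581°W: 215.7 km
A 25.9094°N, 15.8475°W: 307.5 km
B 21.6005°N, 19.9691°W: 338.3 km

C, D, A, B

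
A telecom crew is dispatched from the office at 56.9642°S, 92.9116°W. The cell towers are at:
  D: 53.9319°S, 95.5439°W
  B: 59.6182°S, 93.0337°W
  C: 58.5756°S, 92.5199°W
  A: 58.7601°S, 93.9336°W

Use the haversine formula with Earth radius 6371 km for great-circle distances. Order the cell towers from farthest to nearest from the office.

D, B, A, C

Distances from the office:
D 53.9319°S, 95.5439°W: 375.8 km
B 59.6182°S, 93.0337°W: 295.2 km
A 58.7601°S, 93.9336°W: 208.6 km
C 58.5756°S, 92.5199°W: 180.7 km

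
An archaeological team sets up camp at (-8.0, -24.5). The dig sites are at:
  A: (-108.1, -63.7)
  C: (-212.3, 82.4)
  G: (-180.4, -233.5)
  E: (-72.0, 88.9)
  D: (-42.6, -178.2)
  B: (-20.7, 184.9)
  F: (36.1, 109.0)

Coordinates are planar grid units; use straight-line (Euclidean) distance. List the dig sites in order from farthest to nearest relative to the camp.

G, C, B, D, F, E, A

Computing each straight-line distance from (-8.0, -24.5):
G (-180.4, -233.5): 270.9
C (-212.3, 82.4): 230.6
B (-20.7, 184.9): 209.8
D (-42.6, -178.2): 157.5
F (36.1, 109.0): 140.6
E (-72.0, 88.9): 130.2
A (-108.1, -63.7): 107.5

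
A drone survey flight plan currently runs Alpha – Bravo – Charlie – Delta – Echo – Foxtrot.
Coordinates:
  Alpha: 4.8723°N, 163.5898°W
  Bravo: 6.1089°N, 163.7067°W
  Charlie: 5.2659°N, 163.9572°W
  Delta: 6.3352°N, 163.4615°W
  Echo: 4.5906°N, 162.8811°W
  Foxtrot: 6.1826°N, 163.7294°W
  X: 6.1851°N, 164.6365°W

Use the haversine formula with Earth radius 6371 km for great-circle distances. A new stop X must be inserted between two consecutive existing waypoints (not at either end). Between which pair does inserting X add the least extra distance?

between Charlie and Delta

Added distance for inserting X between each consecutive pair:
Alpha–Bravo: 151.4 km
Bravo–Charlie: 132.3 km
Charlie–Delta: 126.9 km
Delta–Echo: 189.6 km
Echo–Foxtrot: 162.9 km
Smallest added distance is 126.9 km, inserting between Charlie and Delta.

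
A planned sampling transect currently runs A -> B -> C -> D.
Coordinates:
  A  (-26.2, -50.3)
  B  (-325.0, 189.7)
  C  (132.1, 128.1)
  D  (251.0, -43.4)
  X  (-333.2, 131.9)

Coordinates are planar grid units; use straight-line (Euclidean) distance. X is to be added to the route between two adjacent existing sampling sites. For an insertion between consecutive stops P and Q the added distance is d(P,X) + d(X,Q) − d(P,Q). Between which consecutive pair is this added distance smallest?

between A and B

Added distance for inserting X between each consecutive pair:
A–B: 32.1
B–C: 62.5
C–D: 866.6
Smallest added distance is 32.1, inserting between A and B.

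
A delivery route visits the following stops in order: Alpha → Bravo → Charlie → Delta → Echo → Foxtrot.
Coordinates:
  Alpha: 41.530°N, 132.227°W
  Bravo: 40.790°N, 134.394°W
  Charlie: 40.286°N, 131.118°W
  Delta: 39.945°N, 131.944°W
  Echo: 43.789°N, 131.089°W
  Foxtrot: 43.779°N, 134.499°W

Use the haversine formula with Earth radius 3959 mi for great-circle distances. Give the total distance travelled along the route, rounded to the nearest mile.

788 mi

Leg distances:
Alpha→Bravo: 123.8 mi  (cumulative 123.8 mi)
Bravo→Charlie: 175.5 mi  (cumulative 299.3 mi)
Charlie→Delta: 49.6 mi  (cumulative 348.9 mi)
Delta→Echo: 269.2 mi  (cumulative 618.1 mi)
Echo→Foxtrot: 170.1 mi  (cumulative 788.2 mi)
Total route length ≈ 788 mi.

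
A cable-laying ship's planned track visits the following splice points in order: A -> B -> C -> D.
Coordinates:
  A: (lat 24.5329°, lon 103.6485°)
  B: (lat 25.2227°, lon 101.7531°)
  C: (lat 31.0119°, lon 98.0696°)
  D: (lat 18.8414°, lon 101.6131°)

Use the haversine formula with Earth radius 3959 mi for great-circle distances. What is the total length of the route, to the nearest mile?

Leg distances:
A→B: 128.0 mi  (cumulative 128.0 mi)
B→C: 458.6 mi  (cumulative 586.6 mi)
C→D: 869.6 mi  (cumulative 1456.2 mi)
Total route length ≈ 1456 mi.

1456 mi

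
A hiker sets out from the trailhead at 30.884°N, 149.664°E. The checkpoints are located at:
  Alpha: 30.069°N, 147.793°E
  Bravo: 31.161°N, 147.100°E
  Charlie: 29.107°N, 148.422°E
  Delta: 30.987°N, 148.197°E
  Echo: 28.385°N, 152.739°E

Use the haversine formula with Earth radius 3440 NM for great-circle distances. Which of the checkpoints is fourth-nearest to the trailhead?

Bravo

Distances from the trailhead (30.884°N, 149.664°E):
Delta: 75.8 NM
Alpha: 108.5 NM
Charlie: 124.7 NM
Bravo: 133.0 NM
Echo: 219.7 NM
The fourth-nearest is Bravo at 133.0 NM.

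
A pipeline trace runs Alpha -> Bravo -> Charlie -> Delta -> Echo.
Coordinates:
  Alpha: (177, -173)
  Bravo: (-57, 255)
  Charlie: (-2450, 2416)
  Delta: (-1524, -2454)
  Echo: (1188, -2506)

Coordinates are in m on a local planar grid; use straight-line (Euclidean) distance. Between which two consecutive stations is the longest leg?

Leg distances:
Alpha→Bravo: 487.8 m
Bravo→Charlie: 3224.3 m
Charlie→Delta: 4957.3 m
Delta→Echo: 2712.5 m
The longest leg is Charlie–Delta at 4957.3 m.

Charlie–Delta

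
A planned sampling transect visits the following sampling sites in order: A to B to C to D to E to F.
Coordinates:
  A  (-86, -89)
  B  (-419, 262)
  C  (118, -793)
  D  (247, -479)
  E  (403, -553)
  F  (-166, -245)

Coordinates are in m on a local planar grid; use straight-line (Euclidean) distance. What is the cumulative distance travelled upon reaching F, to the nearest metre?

Leg distances:
A→B: 483.8 m  (cumulative 483.8 m)
B→C: 1183.8 m  (cumulative 1667.6 m)
C→D: 339.5 m  (cumulative 2007.1 m)
D→E: 172.7 m  (cumulative 2179.8 m)
E→F: 647.0 m  (cumulative 2826.8 m)
Cumulative distance at F ≈ 2827 m.

2827 m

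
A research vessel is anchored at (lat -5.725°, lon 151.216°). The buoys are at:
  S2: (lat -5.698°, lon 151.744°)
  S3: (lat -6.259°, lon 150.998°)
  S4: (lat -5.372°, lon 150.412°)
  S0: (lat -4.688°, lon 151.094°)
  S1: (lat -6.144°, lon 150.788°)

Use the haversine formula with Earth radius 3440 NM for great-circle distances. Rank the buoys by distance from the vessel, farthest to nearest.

S0, S4, S1, S3, S2

Computing each great-circle distance from (lat -5.725°, lon 151.216°):
S0 (lat -4.688°, lon 151.094°): 62.7 NM
S4 (lat -5.372°, lon 150.412°): 52.5 NM
S1 (lat -6.144°, lon 150.788°): 35.9 NM
S3 (lat -6.259°, lon 150.998°): 34.6 NM
S2 (lat -5.698°, lon 151.744°): 31.6 NM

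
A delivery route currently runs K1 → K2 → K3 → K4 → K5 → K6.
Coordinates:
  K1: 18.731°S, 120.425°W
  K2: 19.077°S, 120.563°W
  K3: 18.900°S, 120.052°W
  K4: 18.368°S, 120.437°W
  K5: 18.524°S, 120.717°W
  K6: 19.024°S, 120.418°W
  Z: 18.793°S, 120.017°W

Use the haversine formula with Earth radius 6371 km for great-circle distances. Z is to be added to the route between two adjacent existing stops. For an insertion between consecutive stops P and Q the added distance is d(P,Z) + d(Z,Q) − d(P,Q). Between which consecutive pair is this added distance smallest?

between K3 and K4

Added distance for inserting Z between each consecutive pair:
K1–K2: 67.9 km
K2–K3: 20.8 km
K3–K4: 5.5 km
K4–K5: 110.1 km
K5–K6: 65.1 km
Smallest added distance is 5.5 km, inserting between K3 and K4.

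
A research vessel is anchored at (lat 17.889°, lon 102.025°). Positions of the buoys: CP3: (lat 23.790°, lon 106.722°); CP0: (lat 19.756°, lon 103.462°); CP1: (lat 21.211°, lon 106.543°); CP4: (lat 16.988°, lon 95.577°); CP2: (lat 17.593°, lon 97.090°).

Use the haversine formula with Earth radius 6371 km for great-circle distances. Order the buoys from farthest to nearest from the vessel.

Computing each great-circle distance from (lat 17.889°, lon 102.025°):
CP3 (lat 23.790°, lon 106.722°): 817.6 km
CP4 (lat 16.988°, lon 95.577°): 691.3 km
CP1 (lat 21.211°, lon 106.543°): 600.4 km
CP2 (lat 17.593°, lon 97.090°): 523.7 km
CP0 (lat 19.756°, lon 103.462°): 256.8 km

CP3, CP4, CP1, CP2, CP0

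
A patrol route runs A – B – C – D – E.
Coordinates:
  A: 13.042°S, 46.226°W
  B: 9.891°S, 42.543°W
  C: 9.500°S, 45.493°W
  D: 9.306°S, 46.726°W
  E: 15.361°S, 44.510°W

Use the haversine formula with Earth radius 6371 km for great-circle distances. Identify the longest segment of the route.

D–E

Leg distances:
A→B: 532.7 km
B→C: 326.2 km
C→D: 137.0 km
D→E: 715.0 km
The longest leg is D–E at 715.0 km.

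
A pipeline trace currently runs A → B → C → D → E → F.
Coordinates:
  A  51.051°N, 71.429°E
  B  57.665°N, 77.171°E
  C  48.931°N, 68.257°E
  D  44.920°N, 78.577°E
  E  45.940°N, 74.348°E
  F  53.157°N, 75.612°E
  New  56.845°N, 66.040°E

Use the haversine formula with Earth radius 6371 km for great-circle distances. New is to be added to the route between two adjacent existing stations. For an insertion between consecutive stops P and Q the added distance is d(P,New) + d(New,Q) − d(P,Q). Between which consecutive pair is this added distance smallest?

between B and C

Added distance for inserting New between each consecutive pair:
A–B: 585.3 km
B–C: 431.8 km
C–D: 1577.4 km
D–E: 2577.2 km
E–F: 1267.1 km
Smallest added distance is 431.8 km, inserting between B and C.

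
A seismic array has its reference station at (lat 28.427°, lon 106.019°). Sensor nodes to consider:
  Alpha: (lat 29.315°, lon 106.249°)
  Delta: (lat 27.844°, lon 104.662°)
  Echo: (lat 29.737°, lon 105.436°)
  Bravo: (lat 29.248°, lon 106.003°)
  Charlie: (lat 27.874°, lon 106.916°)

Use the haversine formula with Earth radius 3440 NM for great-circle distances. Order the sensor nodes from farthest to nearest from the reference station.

Echo, Delta, Charlie, Alpha, Bravo

Distances from the reference station:
Echo (lat 29.737°, lon 105.436°): 84.4 NM
Delta (lat 27.844°, lon 104.662°): 79.9 NM
Charlie (lat 27.874°, lon 106.916°): 57.9 NM
Alpha (lat 29.315°, lon 106.249°): 54.7 NM
Bravo (lat 29.248°, lon 106.003°): 49.3 NM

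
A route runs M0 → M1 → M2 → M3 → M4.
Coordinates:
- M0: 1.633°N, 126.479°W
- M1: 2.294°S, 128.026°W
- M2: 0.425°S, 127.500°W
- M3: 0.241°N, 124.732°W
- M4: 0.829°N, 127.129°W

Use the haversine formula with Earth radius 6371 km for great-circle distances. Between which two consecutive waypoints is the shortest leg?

M1–M2

Leg distances:
M0→M1: 469.3 km
M1→M2: 215.9 km
M2→M3: 316.6 km
M3→M4: 274.4 km
The shortest leg is M1–M2 at 215.9 km.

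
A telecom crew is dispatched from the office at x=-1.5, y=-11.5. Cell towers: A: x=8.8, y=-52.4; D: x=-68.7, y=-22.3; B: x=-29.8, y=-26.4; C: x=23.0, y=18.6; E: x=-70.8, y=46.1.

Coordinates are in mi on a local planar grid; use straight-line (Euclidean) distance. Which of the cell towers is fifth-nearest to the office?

Distance to each, sorted:
B: 32.0 mi
C: 38.8 mi
A: 42.2 mi
D: 68.1 mi
E: 90.1 mi
The fifth-nearest is E at 90.1 mi.

E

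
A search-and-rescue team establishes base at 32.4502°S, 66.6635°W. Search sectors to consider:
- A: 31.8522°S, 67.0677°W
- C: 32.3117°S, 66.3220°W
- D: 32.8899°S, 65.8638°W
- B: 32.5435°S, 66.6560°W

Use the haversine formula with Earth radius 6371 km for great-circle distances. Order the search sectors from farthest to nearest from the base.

Computing each great-circle distance from 32.4502°S, 66.6635°W:
D 32.8899°S, 65.8638°W: 89.4 km
A 31.8522°S, 67.0677°W: 76.6 km
C 32.3117°S, 66.3220°W: 35.6 km
B 32.5435°S, 66.6560°W: 10.4 km

D, A, C, B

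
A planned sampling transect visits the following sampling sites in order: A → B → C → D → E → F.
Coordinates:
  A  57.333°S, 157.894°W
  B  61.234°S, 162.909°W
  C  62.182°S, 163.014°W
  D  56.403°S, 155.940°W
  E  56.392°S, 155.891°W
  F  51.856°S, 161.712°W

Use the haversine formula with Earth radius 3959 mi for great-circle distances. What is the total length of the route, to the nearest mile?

Leg distances:
A→B: 322.3 mi  (cumulative 322.3 mi)
B→C: 65.6 mi  (cumulative 387.9 mi)
C→D: 470.3 mi  (cumulative 858.2 mi)
D→E: 2.0 mi  (cumulative 860.2 mi)
E→F: 391.9 mi  (cumulative 1252.1 mi)
Total route length ≈ 1252 mi.

1252 mi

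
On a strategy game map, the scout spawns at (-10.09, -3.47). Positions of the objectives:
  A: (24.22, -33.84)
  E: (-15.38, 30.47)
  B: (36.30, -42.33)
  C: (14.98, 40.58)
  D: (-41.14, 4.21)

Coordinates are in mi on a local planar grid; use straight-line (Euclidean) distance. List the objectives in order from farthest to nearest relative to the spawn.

B, C, A, E, D

Computing each straight-line distance from (-10.09, -3.47):
B (36.30, -42.33): 60.5 mi
C (14.98, 40.58): 50.7 mi
A (24.22, -33.84): 45.8 mi
E (-15.38, 30.47): 34.3 mi
D (-41.14, 4.21): 32.0 mi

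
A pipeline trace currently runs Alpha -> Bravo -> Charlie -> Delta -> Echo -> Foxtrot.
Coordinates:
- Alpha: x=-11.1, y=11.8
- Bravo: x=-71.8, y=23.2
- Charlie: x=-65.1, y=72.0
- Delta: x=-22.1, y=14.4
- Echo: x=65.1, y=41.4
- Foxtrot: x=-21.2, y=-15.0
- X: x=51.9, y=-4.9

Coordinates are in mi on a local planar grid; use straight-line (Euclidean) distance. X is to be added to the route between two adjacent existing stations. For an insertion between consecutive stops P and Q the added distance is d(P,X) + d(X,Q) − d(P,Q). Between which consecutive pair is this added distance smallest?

between Echo and Foxtrot

Added distance for inserting X between each consecutive pair:
Alpha–Bravo: 130.3 mi
Bravo–Charlie: 217.6 mi
Charlie–Delta: 144.6 mi
Delta–Echo: 33.3 mi
Echo–Foxtrot: 18.8 mi
Smallest added distance is 18.8 mi, inserting between Echo and Foxtrot.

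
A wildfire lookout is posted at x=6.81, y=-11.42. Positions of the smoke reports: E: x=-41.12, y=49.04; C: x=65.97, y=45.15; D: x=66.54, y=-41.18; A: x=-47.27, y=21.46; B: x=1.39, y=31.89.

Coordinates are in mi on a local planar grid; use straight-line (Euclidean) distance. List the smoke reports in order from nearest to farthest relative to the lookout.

B, A, D, E, C

Distances from the lookout:
B x=1.39, y=31.89: 43.6 mi
A x=-47.27, y=21.46: 63.3 mi
D x=66.54, y=-41.18: 66.7 mi
E x=-41.12, y=49.04: 77.2 mi
C x=65.97, y=45.15: 81.9 mi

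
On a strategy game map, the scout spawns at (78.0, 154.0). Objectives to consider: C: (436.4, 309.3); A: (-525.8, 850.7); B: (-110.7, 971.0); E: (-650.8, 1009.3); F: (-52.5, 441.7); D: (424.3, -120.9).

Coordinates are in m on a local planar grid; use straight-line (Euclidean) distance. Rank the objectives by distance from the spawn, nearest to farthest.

F, C, D, B, A, E

Distance from the spawn at (78.0, 154.0) to each:
F (-52.5, 441.7): 315.9 m
C (436.4, 309.3): 390.6 m
D (424.3, -120.9): 442.1 m
B (-110.7, 971.0): 838.5 m
A (-525.8, 850.7): 921.9 m
E (-650.8, 1009.3): 1123.7 m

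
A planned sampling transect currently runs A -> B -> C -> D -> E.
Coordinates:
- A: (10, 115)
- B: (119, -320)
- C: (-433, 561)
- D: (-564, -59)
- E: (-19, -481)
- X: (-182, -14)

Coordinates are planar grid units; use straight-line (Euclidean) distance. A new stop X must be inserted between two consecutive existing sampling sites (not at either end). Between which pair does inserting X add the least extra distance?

between B and C

Added distance for inserting X between each consecutive pair:
A–B: 212.1
B–C: 17.0
C–D: 378.3
D–E: 190.0
Smallest added distance is 17.0, inserting between B and C.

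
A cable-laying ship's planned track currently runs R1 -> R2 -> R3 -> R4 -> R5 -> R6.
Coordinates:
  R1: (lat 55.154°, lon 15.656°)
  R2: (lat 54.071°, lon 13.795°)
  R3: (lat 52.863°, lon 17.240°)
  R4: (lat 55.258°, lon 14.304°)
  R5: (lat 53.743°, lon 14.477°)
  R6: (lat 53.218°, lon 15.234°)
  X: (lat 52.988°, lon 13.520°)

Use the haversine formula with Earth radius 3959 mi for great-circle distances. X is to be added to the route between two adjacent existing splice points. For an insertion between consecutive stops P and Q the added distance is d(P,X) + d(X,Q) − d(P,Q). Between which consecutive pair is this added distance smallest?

Added distance for inserting X between each consecutive pair:
R1–R2: 143.0 mi
R2–R3: 66.4 mi
R3–R4: 111.4 mi
R4–R5: 120.5 mi
R5–R6: 90.5 mi
Smallest added distance is 66.4 mi, inserting between R2 and R3.

between R2 and R3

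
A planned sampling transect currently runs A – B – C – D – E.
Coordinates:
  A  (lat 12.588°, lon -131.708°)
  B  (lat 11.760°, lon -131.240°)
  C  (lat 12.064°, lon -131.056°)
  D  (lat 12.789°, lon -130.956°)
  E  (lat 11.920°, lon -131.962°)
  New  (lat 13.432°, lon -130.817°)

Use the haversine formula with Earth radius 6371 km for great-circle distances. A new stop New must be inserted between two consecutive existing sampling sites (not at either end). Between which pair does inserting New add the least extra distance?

between D and E

Added distance for inserting New between each consecutive pair:
A–B: 220.9 km
B–C: 306.5 km
C–D: 146.0 km
D–E: 136.2 km
Smallest added distance is 136.2 km, inserting between D and E.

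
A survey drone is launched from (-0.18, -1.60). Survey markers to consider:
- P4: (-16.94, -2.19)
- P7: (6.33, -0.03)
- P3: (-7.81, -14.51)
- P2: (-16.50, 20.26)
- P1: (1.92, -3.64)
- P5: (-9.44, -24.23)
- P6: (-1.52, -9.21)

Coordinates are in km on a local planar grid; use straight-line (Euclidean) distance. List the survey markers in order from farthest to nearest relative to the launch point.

P2, P5, P4, P3, P6, P7, P1

Computing each straight-line distance from (-0.18, -1.60):
P2 (-16.50, 20.26): 27.3 km
P5 (-9.44, -24.23): 24.5 km
P4 (-16.94, -2.19): 16.8 km
P3 (-7.81, -14.51): 15.0 km
P6 (-1.52, -9.21): 7.7 km
P7 (6.33, -0.03): 6.7 km
P1 (1.92, -3.64): 2.9 km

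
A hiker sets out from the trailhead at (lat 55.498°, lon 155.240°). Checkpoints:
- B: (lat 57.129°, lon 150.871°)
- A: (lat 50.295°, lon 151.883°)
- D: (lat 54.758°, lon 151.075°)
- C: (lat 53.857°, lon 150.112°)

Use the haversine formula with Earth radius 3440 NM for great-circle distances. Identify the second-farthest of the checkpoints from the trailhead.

C

Distances from the trailhead ((lat 55.498°, lon 155.240°)):
A: 335.1 NM
C: 203.4 NM
B: 175.3 NM
D: 149.7 NM
The second-farthest is C at 203.4 NM.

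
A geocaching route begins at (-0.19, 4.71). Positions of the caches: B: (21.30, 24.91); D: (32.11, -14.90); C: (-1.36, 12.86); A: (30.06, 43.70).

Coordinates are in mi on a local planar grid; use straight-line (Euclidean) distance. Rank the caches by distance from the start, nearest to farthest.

Distance from the start at (-0.19, 4.71) to each:
C (-1.36, 12.86): 8.2 mi
B (21.30, 24.91): 29.5 mi
D (32.11, -14.90): 37.8 mi
A (30.06, 43.70): 49.3 mi

C, B, D, A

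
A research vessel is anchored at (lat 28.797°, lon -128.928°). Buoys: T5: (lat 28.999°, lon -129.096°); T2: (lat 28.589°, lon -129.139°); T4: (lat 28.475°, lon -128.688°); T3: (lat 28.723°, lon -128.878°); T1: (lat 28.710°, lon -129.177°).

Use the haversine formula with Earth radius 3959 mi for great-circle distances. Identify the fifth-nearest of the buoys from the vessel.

T4

Distance to each, sorted:
T3: 5.9 mi
T1: 16.2 mi
T5: 17.3 mi
T2: 19.2 mi
T4: 26.6 mi
The fifth-nearest is T4 at 26.6 mi.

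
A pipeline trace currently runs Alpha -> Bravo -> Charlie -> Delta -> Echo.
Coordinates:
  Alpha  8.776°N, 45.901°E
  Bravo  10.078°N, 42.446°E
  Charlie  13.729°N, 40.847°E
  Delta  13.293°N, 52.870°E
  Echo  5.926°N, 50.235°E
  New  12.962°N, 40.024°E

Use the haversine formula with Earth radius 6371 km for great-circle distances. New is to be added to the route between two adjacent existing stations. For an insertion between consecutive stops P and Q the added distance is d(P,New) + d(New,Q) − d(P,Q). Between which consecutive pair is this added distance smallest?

Added distance for inserting New between each consecutive pair:
Alpha–Bravo: 802.2 km
Bravo–Charlie: 96.9 km
Charlie–Delta: 214.0 km
Delta–Echo: 1888.4 km
Smallest added distance is 96.9 km, inserting between Bravo and Charlie.

between Bravo and Charlie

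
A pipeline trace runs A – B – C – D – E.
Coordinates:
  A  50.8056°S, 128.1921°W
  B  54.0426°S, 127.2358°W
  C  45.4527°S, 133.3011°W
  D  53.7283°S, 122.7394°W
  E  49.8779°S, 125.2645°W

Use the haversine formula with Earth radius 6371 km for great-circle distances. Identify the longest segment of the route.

C–D

Leg distances:
A→B: 365.7 km
B→C: 1048.9 km
C→D: 1191.7 km
D→E: 461.9 km
The longest leg is C–D at 1191.7 km.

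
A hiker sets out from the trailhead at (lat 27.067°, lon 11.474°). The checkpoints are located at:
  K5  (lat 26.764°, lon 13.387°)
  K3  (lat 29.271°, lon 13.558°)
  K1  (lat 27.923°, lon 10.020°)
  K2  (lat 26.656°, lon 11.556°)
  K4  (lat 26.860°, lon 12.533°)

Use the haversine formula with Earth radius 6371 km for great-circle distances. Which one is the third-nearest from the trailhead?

K1

Distance to each, sorted:
K2: 46.4 km
K4: 107.4 km
K1: 172.1 km
K5: 192.6 km
K3: 319.0 km
The third-nearest is K1 at 172.1 km.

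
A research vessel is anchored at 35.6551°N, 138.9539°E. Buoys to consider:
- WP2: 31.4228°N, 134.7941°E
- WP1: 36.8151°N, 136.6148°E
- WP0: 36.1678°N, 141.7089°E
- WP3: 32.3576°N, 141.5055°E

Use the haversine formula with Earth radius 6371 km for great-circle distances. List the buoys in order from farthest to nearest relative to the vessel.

WP2, WP3, WP0, WP1

Distances from the vessel:
WP2 31.4228°N, 134.7941°E: 608.2 km
WP3 32.3576°N, 141.5055°E: 435.6 km
WP0 36.1678°N, 141.7089°E: 254.6 km
WP1 36.8151°N, 136.6148°E: 246.3 km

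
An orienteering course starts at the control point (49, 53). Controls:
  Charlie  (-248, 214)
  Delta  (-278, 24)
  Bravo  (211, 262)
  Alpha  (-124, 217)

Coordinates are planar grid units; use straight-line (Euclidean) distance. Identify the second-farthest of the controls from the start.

Delta

Distances from the start ((49, 53)):
Charlie: 337.8
Delta: 328.3
Bravo: 264.4
Alpha: 238.4
The second-farthest is Delta at 328.3.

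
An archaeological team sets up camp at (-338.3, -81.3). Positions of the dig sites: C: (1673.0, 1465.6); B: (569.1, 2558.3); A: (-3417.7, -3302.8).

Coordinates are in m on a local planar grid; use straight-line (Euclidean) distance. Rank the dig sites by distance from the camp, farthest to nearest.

A, B, C

Distances from the camp:
A (-3417.7, -3302.8): 4456.5 m
B (569.1, 2558.3): 2791.2 m
C (1673.0, 1465.6): 2537.4 m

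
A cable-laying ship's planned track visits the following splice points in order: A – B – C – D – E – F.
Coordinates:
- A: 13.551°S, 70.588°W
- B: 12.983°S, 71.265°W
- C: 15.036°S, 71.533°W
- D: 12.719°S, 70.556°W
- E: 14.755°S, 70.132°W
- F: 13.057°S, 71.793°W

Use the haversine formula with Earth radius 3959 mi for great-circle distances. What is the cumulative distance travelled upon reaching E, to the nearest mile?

520 mi

Leg distances:
A→B: 60.1 mi  (cumulative 60.1 mi)
B→C: 143.0 mi  (cumulative 203.1 mi)
C→D: 173.0 mi  (cumulative 376.1 mi)
D→E: 143.5 mi  (cumulative 519.6 mi)
Cumulative distance at E ≈ 520 mi.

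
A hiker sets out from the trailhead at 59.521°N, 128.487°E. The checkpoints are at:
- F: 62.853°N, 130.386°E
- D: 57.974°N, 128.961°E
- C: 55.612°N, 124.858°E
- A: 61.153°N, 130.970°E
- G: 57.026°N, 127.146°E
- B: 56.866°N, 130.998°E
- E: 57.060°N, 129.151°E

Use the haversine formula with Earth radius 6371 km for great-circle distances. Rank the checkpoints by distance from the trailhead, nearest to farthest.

Distance from the trailhead at 59.521°N, 128.487°E to each:
D 57.974°N, 128.961°E: 174.2 km
A 61.153°N, 130.970°E: 227.1 km
E 57.060°N, 129.151°E: 276.4 km
G 57.026°N, 127.146°E: 288.3 km
B 56.866°N, 130.998°E: 329.8 km
F 62.853°N, 130.386°E: 384.2 km
C 55.612°N, 124.858°E: 485.4 km

D, A, E, G, B, F, C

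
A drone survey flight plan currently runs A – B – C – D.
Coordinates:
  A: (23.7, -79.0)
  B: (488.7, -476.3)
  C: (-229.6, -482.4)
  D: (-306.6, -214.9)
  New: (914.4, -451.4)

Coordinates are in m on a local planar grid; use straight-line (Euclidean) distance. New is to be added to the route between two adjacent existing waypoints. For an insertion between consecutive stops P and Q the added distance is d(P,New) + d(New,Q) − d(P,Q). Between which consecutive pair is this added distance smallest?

Added distance for inserting New between each consecutive pair:
A–B: 780.2 m
B–C: 852.5 m
C–D: 2109.8 m
Smallest added distance is 780.2 m, inserting between A and B.

between A and B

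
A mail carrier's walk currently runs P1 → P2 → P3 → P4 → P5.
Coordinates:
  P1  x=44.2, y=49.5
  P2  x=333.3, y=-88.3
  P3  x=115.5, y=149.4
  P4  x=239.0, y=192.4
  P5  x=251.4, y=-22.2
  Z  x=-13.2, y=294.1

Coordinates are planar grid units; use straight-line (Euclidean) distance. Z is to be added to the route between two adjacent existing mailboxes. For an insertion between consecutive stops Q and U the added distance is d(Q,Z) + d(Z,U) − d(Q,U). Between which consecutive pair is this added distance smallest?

Added distance for inserting Z between each consecutive pair:
P1–P2: 447.0
P2–P3: 387.3
P3–P4: 334.8
P4–P5: 469.4
Smallest added distance is 334.8, inserting between P3 and P4.

between P3 and P4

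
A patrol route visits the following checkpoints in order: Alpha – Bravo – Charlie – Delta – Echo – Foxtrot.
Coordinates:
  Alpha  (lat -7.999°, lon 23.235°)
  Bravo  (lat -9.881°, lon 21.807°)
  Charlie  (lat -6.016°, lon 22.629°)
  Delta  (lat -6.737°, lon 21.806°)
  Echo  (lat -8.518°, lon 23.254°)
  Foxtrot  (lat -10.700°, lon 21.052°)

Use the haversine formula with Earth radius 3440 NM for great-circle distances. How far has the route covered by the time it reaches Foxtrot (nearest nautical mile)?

766 NM

Leg distances:
Alpha→Bravo: 141.2 NM  (cumulative 141.2 NM)
Bravo→Charlie: 237.1 NM  (cumulative 378.4 NM)
Charlie→Delta: 65.5 NM  (cumulative 443.8 NM)
Delta→Echo: 137.3 NM  (cumulative 581.1 NM)
Echo→Foxtrot: 184.8 NM  (cumulative 765.9 NM)
Cumulative distance at Foxtrot ≈ 766 NM.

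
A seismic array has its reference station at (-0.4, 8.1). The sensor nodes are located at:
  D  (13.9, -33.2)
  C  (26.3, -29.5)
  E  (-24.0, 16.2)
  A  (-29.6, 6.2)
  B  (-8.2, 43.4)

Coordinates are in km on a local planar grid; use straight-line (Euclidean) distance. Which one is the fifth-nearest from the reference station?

C

Distance to each, sorted:
E: 25.0 km
A: 29.3 km
B: 36.2 km
D: 43.7 km
C: 46.1 km
The fifth-nearest is C at 46.1 km.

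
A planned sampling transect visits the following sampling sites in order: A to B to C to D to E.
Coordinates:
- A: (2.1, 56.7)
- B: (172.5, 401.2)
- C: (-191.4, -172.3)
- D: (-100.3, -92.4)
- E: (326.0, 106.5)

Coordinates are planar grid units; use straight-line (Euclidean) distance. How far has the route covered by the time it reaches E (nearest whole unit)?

Leg distances:
A→B: 384.3  (cumulative 384.3)
B→C: 679.2  (cumulative 1063.5)
C→D: 121.2  (cumulative 1184.7)
D→E: 470.4  (cumulative 1655.1)
Cumulative distance at E ≈ 1655.

1655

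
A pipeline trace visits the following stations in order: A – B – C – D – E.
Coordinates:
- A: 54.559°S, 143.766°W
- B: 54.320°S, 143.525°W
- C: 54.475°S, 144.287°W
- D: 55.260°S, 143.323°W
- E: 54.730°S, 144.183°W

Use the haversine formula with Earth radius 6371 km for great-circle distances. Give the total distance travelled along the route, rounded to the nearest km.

Leg distances:
A→B: 30.8 km  (cumulative 30.8 km)
B→C: 52.3 km  (cumulative 83.1 km)
C→D: 106.9 km  (cumulative 189.9 km)
D→E: 80.5 km  (cumulative 270.5 km)
Total route length ≈ 270 km.

270 km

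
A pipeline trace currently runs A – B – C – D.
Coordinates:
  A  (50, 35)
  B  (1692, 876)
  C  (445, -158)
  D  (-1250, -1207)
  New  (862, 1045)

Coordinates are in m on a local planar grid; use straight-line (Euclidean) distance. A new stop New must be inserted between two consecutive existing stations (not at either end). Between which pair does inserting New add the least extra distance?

Added distance for inserting New between each consecutive pair:
A–B: 298.1 m
B–C: 500.3 m
C–D: 2367.3 m
Smallest added distance is 298.1 m, inserting between A and B.

between A and B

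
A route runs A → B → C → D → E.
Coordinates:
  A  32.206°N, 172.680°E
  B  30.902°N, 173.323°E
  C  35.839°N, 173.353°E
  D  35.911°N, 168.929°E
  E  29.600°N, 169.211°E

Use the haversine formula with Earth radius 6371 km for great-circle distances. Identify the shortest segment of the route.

A–B

Leg distances:
A→B: 157.3 km
B→C: 549.0 km
C→D: 398.7 km
D→E: 702.2 km
The shortest leg is A–B at 157.3 km.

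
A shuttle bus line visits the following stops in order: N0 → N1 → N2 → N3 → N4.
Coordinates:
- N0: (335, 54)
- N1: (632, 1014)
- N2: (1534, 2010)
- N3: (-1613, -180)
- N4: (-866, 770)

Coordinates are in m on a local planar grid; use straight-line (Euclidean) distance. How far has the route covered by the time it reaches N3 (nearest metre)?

6183 m

Leg distances:
N0→N1: 1004.9 m  (cumulative 1004.9 m)
N1→N2: 1343.7 m  (cumulative 2348.6 m)
N2→N3: 3834.0 m  (cumulative 6182.6 m)
Cumulative distance at N3 ≈ 6183 m.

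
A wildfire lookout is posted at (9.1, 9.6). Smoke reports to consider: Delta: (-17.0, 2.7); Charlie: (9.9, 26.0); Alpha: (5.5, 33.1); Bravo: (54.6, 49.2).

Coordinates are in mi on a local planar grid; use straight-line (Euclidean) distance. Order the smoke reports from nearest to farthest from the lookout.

Charlie, Alpha, Delta, Bravo

Distance from the lookout at (9.1, 9.6) to each:
Charlie (9.9, 26.0): 16.4 mi
Alpha (5.5, 33.1): 23.8 mi
Delta (-17.0, 2.7): 27.0 mi
Bravo (54.6, 49.2): 60.3 mi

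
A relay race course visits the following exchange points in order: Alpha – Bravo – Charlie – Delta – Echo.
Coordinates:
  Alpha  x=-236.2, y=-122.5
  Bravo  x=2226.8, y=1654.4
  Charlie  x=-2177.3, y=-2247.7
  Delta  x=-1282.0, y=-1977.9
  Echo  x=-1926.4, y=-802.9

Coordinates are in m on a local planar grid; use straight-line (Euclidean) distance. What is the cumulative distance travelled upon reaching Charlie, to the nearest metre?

Leg distances:
Alpha→Bravo: 3037.1 m  (cumulative 3037.1 m)
Bravo→Charlie: 5884.1 m  (cumulative 8921.1 m)
Cumulative distance at Charlie ≈ 8921 m.

8921 m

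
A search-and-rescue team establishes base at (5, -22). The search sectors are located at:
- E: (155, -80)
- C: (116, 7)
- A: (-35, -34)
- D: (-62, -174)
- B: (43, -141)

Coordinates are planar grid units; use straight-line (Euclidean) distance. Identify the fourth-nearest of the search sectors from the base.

Distances from the base ((5, -22)):
A: 41.8
C: 114.7
B: 124.9
E: 160.8
D: 166.1
The fourth-nearest is E at 160.8.

E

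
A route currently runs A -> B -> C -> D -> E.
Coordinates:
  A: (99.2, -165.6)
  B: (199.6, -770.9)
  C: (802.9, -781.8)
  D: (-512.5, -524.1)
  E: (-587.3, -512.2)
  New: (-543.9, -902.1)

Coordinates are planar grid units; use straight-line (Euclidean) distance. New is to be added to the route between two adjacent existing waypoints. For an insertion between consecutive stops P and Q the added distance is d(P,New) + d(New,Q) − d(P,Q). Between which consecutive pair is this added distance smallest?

between C and D

Added distance for inserting New between each consecutive pair:
A–B: 1119.2
B–C: 1503.8
C–D: 391.1
D–E: 695.9
Smallest added distance is 391.1, inserting between C and D.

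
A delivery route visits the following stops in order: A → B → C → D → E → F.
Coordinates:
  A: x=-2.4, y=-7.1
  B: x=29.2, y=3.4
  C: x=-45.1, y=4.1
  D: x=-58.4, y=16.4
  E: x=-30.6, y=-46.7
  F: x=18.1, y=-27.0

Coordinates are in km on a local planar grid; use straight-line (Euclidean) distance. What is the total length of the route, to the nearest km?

Leg distances:
A→B: 33.3 km  (cumulative 33.3 km)
B→C: 74.3 km  (cumulative 107.6 km)
C→D: 18.1 km  (cumulative 125.7 km)
D→E: 69.0 km  (cumulative 194.7 km)
E→F: 52.5 km  (cumulative 247.2 km)
Total route length ≈ 247 km.

247 km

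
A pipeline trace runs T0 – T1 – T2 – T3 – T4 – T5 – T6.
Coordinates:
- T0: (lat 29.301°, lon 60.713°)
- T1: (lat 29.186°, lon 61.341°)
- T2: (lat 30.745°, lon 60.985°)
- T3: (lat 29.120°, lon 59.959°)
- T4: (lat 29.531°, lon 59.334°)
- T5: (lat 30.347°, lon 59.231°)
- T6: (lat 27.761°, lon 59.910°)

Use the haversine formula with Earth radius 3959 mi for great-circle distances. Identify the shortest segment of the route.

T0–T1

Leg distances:
T0→T1: 38.7 mi
T1→T2: 109.8 mi
T2→T3: 128.0 mi
T3→T4: 47.2 mi
T4→T5: 56.7 mi
T5→T6: 183.3 mi
The shortest leg is T0–T1 at 38.7 mi.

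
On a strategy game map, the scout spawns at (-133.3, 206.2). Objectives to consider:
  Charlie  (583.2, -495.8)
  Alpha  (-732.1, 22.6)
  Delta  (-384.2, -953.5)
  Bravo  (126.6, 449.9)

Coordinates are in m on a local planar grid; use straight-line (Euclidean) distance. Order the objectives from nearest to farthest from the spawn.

Distance from the spawn at (-133.3, 206.2) to each:
Bravo (126.6, 449.9): 356.3 m
Alpha (-732.1, 22.6): 626.3 m
Charlie (583.2, -495.8): 1003.1 m
Delta (-384.2, -953.5): 1186.5 m

Bravo, Alpha, Charlie, Delta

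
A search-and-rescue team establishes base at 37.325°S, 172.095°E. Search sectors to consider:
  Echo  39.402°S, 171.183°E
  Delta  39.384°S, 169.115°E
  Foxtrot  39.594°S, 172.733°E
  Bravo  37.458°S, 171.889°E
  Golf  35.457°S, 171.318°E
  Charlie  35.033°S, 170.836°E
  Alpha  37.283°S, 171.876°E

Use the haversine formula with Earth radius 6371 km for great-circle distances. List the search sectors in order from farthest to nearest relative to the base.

Distance from the base at 37.325°S, 172.095°E to each:
Delta 39.384°S, 169.115°E: 346.3 km
Charlie 35.033°S, 170.836°E: 278.8 km
Foxtrot 39.594°S, 172.733°E: 258.3 km
Echo 39.402°S, 171.183°E: 244.3 km
Golf 35.457°S, 171.318°E: 219.0 km
Bravo 37.458°S, 171.889°E: 23.5 km
Alpha 37.283°S, 171.876°E: 19.9 km

Delta, Charlie, Foxtrot, Echo, Golf, Bravo, Alpha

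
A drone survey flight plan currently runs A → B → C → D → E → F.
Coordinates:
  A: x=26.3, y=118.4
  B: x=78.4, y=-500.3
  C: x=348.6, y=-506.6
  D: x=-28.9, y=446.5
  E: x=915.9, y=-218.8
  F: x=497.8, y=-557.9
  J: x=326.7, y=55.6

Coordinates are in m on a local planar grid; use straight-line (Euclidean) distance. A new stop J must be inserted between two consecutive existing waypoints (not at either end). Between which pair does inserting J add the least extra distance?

Added distance for inserting J between each consecutive pair:
A–B: 294.8 m
B–C: 901.2 m
C–D: 65.9 m
D–E: 22.9 m
E–F: 748.5 m
Smallest added distance is 22.9 m, inserting between D and E.

between D and E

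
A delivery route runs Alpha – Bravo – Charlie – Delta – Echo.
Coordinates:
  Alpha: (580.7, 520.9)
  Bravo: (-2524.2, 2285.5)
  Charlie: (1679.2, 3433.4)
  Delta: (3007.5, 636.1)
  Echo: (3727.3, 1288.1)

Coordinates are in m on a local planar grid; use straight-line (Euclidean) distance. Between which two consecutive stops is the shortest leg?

Leg distances:
Alpha→Bravo: 3571.3 m
Bravo→Charlie: 4357.3 m
Charlie→Delta: 3096.7 m
Delta→Echo: 971.2 m
The shortest leg is Delta–Echo at 971.2 m.

Delta–Echo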